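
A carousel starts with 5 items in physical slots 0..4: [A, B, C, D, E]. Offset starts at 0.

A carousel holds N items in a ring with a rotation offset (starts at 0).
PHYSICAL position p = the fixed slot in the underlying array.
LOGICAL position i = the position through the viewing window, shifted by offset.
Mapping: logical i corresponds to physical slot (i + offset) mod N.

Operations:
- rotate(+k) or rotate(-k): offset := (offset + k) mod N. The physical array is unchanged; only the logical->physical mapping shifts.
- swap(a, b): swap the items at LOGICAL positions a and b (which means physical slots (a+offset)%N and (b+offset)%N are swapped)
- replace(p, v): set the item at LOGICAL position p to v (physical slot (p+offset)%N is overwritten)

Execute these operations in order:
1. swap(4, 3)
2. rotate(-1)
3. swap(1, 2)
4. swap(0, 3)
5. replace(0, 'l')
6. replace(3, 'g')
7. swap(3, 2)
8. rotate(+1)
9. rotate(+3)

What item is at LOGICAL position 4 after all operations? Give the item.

After op 1 (swap(4, 3)): offset=0, physical=[A,B,C,E,D], logical=[A,B,C,E,D]
After op 2 (rotate(-1)): offset=4, physical=[A,B,C,E,D], logical=[D,A,B,C,E]
After op 3 (swap(1, 2)): offset=4, physical=[B,A,C,E,D], logical=[D,B,A,C,E]
After op 4 (swap(0, 3)): offset=4, physical=[B,A,D,E,C], logical=[C,B,A,D,E]
After op 5 (replace(0, 'l')): offset=4, physical=[B,A,D,E,l], logical=[l,B,A,D,E]
After op 6 (replace(3, 'g')): offset=4, physical=[B,A,g,E,l], logical=[l,B,A,g,E]
After op 7 (swap(3, 2)): offset=4, physical=[B,g,A,E,l], logical=[l,B,g,A,E]
After op 8 (rotate(+1)): offset=0, physical=[B,g,A,E,l], logical=[B,g,A,E,l]
After op 9 (rotate(+3)): offset=3, physical=[B,g,A,E,l], logical=[E,l,B,g,A]

Answer: A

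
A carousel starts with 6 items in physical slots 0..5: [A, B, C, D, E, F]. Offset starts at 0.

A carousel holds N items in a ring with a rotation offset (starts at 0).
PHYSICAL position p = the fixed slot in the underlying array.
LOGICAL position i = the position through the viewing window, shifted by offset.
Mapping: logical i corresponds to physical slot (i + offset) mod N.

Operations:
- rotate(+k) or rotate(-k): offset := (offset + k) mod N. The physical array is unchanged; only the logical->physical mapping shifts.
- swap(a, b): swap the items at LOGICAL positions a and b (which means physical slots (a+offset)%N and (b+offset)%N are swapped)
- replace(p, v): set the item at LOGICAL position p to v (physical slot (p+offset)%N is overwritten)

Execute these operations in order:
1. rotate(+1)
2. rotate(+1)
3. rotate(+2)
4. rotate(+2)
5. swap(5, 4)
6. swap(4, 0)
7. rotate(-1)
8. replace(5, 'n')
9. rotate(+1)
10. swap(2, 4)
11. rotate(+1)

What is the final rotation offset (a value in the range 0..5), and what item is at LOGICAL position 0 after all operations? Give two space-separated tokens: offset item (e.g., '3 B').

Answer: 1 B

Derivation:
After op 1 (rotate(+1)): offset=1, physical=[A,B,C,D,E,F], logical=[B,C,D,E,F,A]
After op 2 (rotate(+1)): offset=2, physical=[A,B,C,D,E,F], logical=[C,D,E,F,A,B]
After op 3 (rotate(+2)): offset=4, physical=[A,B,C,D,E,F], logical=[E,F,A,B,C,D]
After op 4 (rotate(+2)): offset=0, physical=[A,B,C,D,E,F], logical=[A,B,C,D,E,F]
After op 5 (swap(5, 4)): offset=0, physical=[A,B,C,D,F,E], logical=[A,B,C,D,F,E]
After op 6 (swap(4, 0)): offset=0, physical=[F,B,C,D,A,E], logical=[F,B,C,D,A,E]
After op 7 (rotate(-1)): offset=5, physical=[F,B,C,D,A,E], logical=[E,F,B,C,D,A]
After op 8 (replace(5, 'n')): offset=5, physical=[F,B,C,D,n,E], logical=[E,F,B,C,D,n]
After op 9 (rotate(+1)): offset=0, physical=[F,B,C,D,n,E], logical=[F,B,C,D,n,E]
After op 10 (swap(2, 4)): offset=0, physical=[F,B,n,D,C,E], logical=[F,B,n,D,C,E]
After op 11 (rotate(+1)): offset=1, physical=[F,B,n,D,C,E], logical=[B,n,D,C,E,F]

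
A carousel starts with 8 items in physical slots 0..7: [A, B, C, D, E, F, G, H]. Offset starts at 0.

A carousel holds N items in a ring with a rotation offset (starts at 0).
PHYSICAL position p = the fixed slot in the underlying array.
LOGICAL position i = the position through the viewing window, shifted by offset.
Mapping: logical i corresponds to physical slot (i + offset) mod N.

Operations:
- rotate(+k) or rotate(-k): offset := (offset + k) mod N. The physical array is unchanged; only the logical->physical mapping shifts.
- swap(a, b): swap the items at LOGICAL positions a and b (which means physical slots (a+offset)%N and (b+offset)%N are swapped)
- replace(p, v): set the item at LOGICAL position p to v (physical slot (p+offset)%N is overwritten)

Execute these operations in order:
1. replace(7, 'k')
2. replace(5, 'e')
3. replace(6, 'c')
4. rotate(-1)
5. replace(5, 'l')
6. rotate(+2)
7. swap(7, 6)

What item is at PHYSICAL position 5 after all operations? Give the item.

Answer: e

Derivation:
After op 1 (replace(7, 'k')): offset=0, physical=[A,B,C,D,E,F,G,k], logical=[A,B,C,D,E,F,G,k]
After op 2 (replace(5, 'e')): offset=0, physical=[A,B,C,D,E,e,G,k], logical=[A,B,C,D,E,e,G,k]
After op 3 (replace(6, 'c')): offset=0, physical=[A,B,C,D,E,e,c,k], logical=[A,B,C,D,E,e,c,k]
After op 4 (rotate(-1)): offset=7, physical=[A,B,C,D,E,e,c,k], logical=[k,A,B,C,D,E,e,c]
After op 5 (replace(5, 'l')): offset=7, physical=[A,B,C,D,l,e,c,k], logical=[k,A,B,C,D,l,e,c]
After op 6 (rotate(+2)): offset=1, physical=[A,B,C,D,l,e,c,k], logical=[B,C,D,l,e,c,k,A]
After op 7 (swap(7, 6)): offset=1, physical=[k,B,C,D,l,e,c,A], logical=[B,C,D,l,e,c,A,k]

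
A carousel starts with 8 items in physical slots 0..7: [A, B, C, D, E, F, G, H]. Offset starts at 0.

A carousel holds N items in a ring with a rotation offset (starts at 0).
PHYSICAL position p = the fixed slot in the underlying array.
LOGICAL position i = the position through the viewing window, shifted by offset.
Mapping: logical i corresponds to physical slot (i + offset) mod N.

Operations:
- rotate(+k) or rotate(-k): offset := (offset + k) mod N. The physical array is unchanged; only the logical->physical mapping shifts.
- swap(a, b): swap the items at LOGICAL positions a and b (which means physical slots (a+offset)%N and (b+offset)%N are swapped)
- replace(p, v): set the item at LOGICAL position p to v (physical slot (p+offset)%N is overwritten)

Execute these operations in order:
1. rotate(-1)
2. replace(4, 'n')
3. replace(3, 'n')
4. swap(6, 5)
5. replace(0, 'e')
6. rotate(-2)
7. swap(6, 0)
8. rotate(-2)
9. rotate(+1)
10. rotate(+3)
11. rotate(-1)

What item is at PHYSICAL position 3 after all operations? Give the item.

After op 1 (rotate(-1)): offset=7, physical=[A,B,C,D,E,F,G,H], logical=[H,A,B,C,D,E,F,G]
After op 2 (replace(4, 'n')): offset=7, physical=[A,B,C,n,E,F,G,H], logical=[H,A,B,C,n,E,F,G]
After op 3 (replace(3, 'n')): offset=7, physical=[A,B,n,n,E,F,G,H], logical=[H,A,B,n,n,E,F,G]
After op 4 (swap(6, 5)): offset=7, physical=[A,B,n,n,F,E,G,H], logical=[H,A,B,n,n,F,E,G]
After op 5 (replace(0, 'e')): offset=7, physical=[A,B,n,n,F,E,G,e], logical=[e,A,B,n,n,F,E,G]
After op 6 (rotate(-2)): offset=5, physical=[A,B,n,n,F,E,G,e], logical=[E,G,e,A,B,n,n,F]
After op 7 (swap(6, 0)): offset=5, physical=[A,B,n,E,F,n,G,e], logical=[n,G,e,A,B,n,E,F]
After op 8 (rotate(-2)): offset=3, physical=[A,B,n,E,F,n,G,e], logical=[E,F,n,G,e,A,B,n]
After op 9 (rotate(+1)): offset=4, physical=[A,B,n,E,F,n,G,e], logical=[F,n,G,e,A,B,n,E]
After op 10 (rotate(+3)): offset=7, physical=[A,B,n,E,F,n,G,e], logical=[e,A,B,n,E,F,n,G]
After op 11 (rotate(-1)): offset=6, physical=[A,B,n,E,F,n,G,e], logical=[G,e,A,B,n,E,F,n]

Answer: E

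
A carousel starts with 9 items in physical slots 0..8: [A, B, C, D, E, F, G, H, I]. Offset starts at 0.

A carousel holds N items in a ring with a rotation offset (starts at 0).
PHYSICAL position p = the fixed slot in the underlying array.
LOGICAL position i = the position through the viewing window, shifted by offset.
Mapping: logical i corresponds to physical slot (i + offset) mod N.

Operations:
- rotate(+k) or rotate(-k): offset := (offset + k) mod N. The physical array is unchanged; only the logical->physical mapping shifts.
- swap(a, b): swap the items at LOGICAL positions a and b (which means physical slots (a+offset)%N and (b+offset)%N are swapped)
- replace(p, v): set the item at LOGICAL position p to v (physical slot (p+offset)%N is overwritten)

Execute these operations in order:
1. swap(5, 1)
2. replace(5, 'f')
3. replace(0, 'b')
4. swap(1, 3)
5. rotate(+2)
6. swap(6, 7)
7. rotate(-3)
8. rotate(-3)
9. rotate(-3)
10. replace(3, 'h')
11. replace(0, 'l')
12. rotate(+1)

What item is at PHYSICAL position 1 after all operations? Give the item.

After op 1 (swap(5, 1)): offset=0, physical=[A,F,C,D,E,B,G,H,I], logical=[A,F,C,D,E,B,G,H,I]
After op 2 (replace(5, 'f')): offset=0, physical=[A,F,C,D,E,f,G,H,I], logical=[A,F,C,D,E,f,G,H,I]
After op 3 (replace(0, 'b')): offset=0, physical=[b,F,C,D,E,f,G,H,I], logical=[b,F,C,D,E,f,G,H,I]
After op 4 (swap(1, 3)): offset=0, physical=[b,D,C,F,E,f,G,H,I], logical=[b,D,C,F,E,f,G,H,I]
After op 5 (rotate(+2)): offset=2, physical=[b,D,C,F,E,f,G,H,I], logical=[C,F,E,f,G,H,I,b,D]
After op 6 (swap(6, 7)): offset=2, physical=[I,D,C,F,E,f,G,H,b], logical=[C,F,E,f,G,H,b,I,D]
After op 7 (rotate(-3)): offset=8, physical=[I,D,C,F,E,f,G,H,b], logical=[b,I,D,C,F,E,f,G,H]
After op 8 (rotate(-3)): offset=5, physical=[I,D,C,F,E,f,G,H,b], logical=[f,G,H,b,I,D,C,F,E]
After op 9 (rotate(-3)): offset=2, physical=[I,D,C,F,E,f,G,H,b], logical=[C,F,E,f,G,H,b,I,D]
After op 10 (replace(3, 'h')): offset=2, physical=[I,D,C,F,E,h,G,H,b], logical=[C,F,E,h,G,H,b,I,D]
After op 11 (replace(0, 'l')): offset=2, physical=[I,D,l,F,E,h,G,H,b], logical=[l,F,E,h,G,H,b,I,D]
After op 12 (rotate(+1)): offset=3, physical=[I,D,l,F,E,h,G,H,b], logical=[F,E,h,G,H,b,I,D,l]

Answer: D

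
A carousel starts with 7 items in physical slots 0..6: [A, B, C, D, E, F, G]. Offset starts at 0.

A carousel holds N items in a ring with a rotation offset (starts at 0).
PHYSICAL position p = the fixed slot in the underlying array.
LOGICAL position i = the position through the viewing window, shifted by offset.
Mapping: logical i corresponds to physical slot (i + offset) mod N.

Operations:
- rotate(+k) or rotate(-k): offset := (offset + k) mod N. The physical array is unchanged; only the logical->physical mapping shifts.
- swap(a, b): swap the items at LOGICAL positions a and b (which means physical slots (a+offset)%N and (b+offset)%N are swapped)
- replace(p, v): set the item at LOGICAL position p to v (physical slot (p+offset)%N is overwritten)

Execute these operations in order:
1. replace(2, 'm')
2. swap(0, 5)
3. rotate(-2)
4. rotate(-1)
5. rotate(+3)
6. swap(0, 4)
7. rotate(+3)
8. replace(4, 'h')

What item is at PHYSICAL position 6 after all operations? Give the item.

After op 1 (replace(2, 'm')): offset=0, physical=[A,B,m,D,E,F,G], logical=[A,B,m,D,E,F,G]
After op 2 (swap(0, 5)): offset=0, physical=[F,B,m,D,E,A,G], logical=[F,B,m,D,E,A,G]
After op 3 (rotate(-2)): offset=5, physical=[F,B,m,D,E,A,G], logical=[A,G,F,B,m,D,E]
After op 4 (rotate(-1)): offset=4, physical=[F,B,m,D,E,A,G], logical=[E,A,G,F,B,m,D]
After op 5 (rotate(+3)): offset=0, physical=[F,B,m,D,E,A,G], logical=[F,B,m,D,E,A,G]
After op 6 (swap(0, 4)): offset=0, physical=[E,B,m,D,F,A,G], logical=[E,B,m,D,F,A,G]
After op 7 (rotate(+3)): offset=3, physical=[E,B,m,D,F,A,G], logical=[D,F,A,G,E,B,m]
After op 8 (replace(4, 'h')): offset=3, physical=[h,B,m,D,F,A,G], logical=[D,F,A,G,h,B,m]

Answer: G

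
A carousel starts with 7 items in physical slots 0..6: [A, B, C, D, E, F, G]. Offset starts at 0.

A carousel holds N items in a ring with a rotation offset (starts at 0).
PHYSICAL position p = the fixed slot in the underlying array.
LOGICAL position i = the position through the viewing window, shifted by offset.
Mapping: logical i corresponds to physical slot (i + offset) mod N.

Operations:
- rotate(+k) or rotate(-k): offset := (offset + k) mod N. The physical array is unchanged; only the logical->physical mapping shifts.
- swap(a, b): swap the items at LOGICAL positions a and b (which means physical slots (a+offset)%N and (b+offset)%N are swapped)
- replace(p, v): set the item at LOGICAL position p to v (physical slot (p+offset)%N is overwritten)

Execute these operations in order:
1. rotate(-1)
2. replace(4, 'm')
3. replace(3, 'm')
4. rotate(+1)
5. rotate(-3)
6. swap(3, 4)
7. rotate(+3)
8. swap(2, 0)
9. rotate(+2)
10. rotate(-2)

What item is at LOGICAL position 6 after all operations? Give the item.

After op 1 (rotate(-1)): offset=6, physical=[A,B,C,D,E,F,G], logical=[G,A,B,C,D,E,F]
After op 2 (replace(4, 'm')): offset=6, physical=[A,B,C,m,E,F,G], logical=[G,A,B,C,m,E,F]
After op 3 (replace(3, 'm')): offset=6, physical=[A,B,m,m,E,F,G], logical=[G,A,B,m,m,E,F]
After op 4 (rotate(+1)): offset=0, physical=[A,B,m,m,E,F,G], logical=[A,B,m,m,E,F,G]
After op 5 (rotate(-3)): offset=4, physical=[A,B,m,m,E,F,G], logical=[E,F,G,A,B,m,m]
After op 6 (swap(3, 4)): offset=4, physical=[B,A,m,m,E,F,G], logical=[E,F,G,B,A,m,m]
After op 7 (rotate(+3)): offset=0, physical=[B,A,m,m,E,F,G], logical=[B,A,m,m,E,F,G]
After op 8 (swap(2, 0)): offset=0, physical=[m,A,B,m,E,F,G], logical=[m,A,B,m,E,F,G]
After op 9 (rotate(+2)): offset=2, physical=[m,A,B,m,E,F,G], logical=[B,m,E,F,G,m,A]
After op 10 (rotate(-2)): offset=0, physical=[m,A,B,m,E,F,G], logical=[m,A,B,m,E,F,G]

Answer: G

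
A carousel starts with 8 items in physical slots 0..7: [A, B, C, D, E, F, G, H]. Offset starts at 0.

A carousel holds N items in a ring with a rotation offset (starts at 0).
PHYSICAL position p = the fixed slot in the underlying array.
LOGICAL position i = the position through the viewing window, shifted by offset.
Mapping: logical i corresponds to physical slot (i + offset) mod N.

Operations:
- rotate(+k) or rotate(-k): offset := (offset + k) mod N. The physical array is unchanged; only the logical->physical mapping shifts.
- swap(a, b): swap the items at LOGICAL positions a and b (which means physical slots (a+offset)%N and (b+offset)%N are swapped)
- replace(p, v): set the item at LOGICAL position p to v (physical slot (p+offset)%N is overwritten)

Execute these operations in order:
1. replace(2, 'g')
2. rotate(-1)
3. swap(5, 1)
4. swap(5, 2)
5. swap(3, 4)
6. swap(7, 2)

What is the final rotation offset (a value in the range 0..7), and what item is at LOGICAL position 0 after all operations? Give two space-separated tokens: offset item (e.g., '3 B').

Answer: 7 H

Derivation:
After op 1 (replace(2, 'g')): offset=0, physical=[A,B,g,D,E,F,G,H], logical=[A,B,g,D,E,F,G,H]
After op 2 (rotate(-1)): offset=7, physical=[A,B,g,D,E,F,G,H], logical=[H,A,B,g,D,E,F,G]
After op 3 (swap(5, 1)): offset=7, physical=[E,B,g,D,A,F,G,H], logical=[H,E,B,g,D,A,F,G]
After op 4 (swap(5, 2)): offset=7, physical=[E,A,g,D,B,F,G,H], logical=[H,E,A,g,D,B,F,G]
After op 5 (swap(3, 4)): offset=7, physical=[E,A,D,g,B,F,G,H], logical=[H,E,A,D,g,B,F,G]
After op 6 (swap(7, 2)): offset=7, physical=[E,G,D,g,B,F,A,H], logical=[H,E,G,D,g,B,F,A]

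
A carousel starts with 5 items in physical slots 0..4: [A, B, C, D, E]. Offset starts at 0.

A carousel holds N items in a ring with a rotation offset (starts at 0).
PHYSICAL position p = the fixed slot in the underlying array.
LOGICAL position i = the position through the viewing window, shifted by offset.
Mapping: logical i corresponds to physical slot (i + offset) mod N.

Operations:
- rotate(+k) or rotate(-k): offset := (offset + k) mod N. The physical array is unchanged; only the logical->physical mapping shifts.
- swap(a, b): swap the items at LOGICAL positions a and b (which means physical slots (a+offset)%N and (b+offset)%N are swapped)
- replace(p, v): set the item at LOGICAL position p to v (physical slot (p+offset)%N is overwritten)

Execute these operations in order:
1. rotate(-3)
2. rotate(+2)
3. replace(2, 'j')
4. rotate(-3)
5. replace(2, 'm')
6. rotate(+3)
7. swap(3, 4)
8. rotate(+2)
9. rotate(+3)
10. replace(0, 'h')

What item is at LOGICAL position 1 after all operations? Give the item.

After op 1 (rotate(-3)): offset=2, physical=[A,B,C,D,E], logical=[C,D,E,A,B]
After op 2 (rotate(+2)): offset=4, physical=[A,B,C,D,E], logical=[E,A,B,C,D]
After op 3 (replace(2, 'j')): offset=4, physical=[A,j,C,D,E], logical=[E,A,j,C,D]
After op 4 (rotate(-3)): offset=1, physical=[A,j,C,D,E], logical=[j,C,D,E,A]
After op 5 (replace(2, 'm')): offset=1, physical=[A,j,C,m,E], logical=[j,C,m,E,A]
After op 6 (rotate(+3)): offset=4, physical=[A,j,C,m,E], logical=[E,A,j,C,m]
After op 7 (swap(3, 4)): offset=4, physical=[A,j,m,C,E], logical=[E,A,j,m,C]
After op 8 (rotate(+2)): offset=1, physical=[A,j,m,C,E], logical=[j,m,C,E,A]
After op 9 (rotate(+3)): offset=4, physical=[A,j,m,C,E], logical=[E,A,j,m,C]
After op 10 (replace(0, 'h')): offset=4, physical=[A,j,m,C,h], logical=[h,A,j,m,C]

Answer: A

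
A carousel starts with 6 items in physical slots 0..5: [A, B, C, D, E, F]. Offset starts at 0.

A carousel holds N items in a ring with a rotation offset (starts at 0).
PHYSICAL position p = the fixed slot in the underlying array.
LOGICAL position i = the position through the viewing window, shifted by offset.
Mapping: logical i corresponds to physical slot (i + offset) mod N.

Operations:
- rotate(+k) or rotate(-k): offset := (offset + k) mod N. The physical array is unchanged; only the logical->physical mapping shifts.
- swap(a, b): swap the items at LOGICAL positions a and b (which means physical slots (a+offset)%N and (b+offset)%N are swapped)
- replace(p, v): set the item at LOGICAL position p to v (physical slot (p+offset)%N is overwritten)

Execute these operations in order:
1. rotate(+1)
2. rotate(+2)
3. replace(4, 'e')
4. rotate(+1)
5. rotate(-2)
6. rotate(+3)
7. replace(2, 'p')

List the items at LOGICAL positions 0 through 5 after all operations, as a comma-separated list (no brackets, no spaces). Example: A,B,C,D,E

Answer: F,A,p,C,D,E

Derivation:
After op 1 (rotate(+1)): offset=1, physical=[A,B,C,D,E,F], logical=[B,C,D,E,F,A]
After op 2 (rotate(+2)): offset=3, physical=[A,B,C,D,E,F], logical=[D,E,F,A,B,C]
After op 3 (replace(4, 'e')): offset=3, physical=[A,e,C,D,E,F], logical=[D,E,F,A,e,C]
After op 4 (rotate(+1)): offset=4, physical=[A,e,C,D,E,F], logical=[E,F,A,e,C,D]
After op 5 (rotate(-2)): offset=2, physical=[A,e,C,D,E,F], logical=[C,D,E,F,A,e]
After op 6 (rotate(+3)): offset=5, physical=[A,e,C,D,E,F], logical=[F,A,e,C,D,E]
After op 7 (replace(2, 'p')): offset=5, physical=[A,p,C,D,E,F], logical=[F,A,p,C,D,E]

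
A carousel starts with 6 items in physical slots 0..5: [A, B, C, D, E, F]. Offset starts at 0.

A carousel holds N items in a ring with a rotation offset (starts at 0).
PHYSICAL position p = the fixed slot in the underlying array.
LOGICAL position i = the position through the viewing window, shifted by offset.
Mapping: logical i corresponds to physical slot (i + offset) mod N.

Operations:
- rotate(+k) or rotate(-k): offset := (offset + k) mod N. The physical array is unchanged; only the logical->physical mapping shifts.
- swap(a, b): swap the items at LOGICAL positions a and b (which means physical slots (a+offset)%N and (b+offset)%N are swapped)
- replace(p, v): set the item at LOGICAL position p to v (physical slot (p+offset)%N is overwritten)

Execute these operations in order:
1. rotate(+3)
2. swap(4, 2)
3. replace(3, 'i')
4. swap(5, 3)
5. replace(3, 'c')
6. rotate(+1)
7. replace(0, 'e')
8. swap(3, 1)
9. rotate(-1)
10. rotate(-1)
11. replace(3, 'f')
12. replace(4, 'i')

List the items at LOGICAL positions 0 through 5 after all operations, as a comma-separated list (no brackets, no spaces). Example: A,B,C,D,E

Answer: i,D,e,f,i,B

Derivation:
After op 1 (rotate(+3)): offset=3, physical=[A,B,C,D,E,F], logical=[D,E,F,A,B,C]
After op 2 (swap(4, 2)): offset=3, physical=[A,F,C,D,E,B], logical=[D,E,B,A,F,C]
After op 3 (replace(3, 'i')): offset=3, physical=[i,F,C,D,E,B], logical=[D,E,B,i,F,C]
After op 4 (swap(5, 3)): offset=3, physical=[C,F,i,D,E,B], logical=[D,E,B,C,F,i]
After op 5 (replace(3, 'c')): offset=3, physical=[c,F,i,D,E,B], logical=[D,E,B,c,F,i]
After op 6 (rotate(+1)): offset=4, physical=[c,F,i,D,E,B], logical=[E,B,c,F,i,D]
After op 7 (replace(0, 'e')): offset=4, physical=[c,F,i,D,e,B], logical=[e,B,c,F,i,D]
After op 8 (swap(3, 1)): offset=4, physical=[c,B,i,D,e,F], logical=[e,F,c,B,i,D]
After op 9 (rotate(-1)): offset=3, physical=[c,B,i,D,e,F], logical=[D,e,F,c,B,i]
After op 10 (rotate(-1)): offset=2, physical=[c,B,i,D,e,F], logical=[i,D,e,F,c,B]
After op 11 (replace(3, 'f')): offset=2, physical=[c,B,i,D,e,f], logical=[i,D,e,f,c,B]
After op 12 (replace(4, 'i')): offset=2, physical=[i,B,i,D,e,f], logical=[i,D,e,f,i,B]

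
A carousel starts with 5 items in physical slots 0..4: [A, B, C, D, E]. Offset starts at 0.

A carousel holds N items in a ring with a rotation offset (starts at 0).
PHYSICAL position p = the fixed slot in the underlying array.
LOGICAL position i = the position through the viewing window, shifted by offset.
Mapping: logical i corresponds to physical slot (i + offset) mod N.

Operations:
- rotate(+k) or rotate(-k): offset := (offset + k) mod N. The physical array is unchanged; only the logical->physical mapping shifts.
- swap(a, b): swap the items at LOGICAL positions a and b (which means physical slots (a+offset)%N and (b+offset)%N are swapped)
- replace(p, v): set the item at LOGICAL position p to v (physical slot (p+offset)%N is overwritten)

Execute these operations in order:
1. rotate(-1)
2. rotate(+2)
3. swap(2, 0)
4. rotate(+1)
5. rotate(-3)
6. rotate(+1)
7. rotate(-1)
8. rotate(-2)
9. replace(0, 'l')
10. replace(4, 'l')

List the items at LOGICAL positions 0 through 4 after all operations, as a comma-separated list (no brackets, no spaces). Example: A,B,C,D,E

After op 1 (rotate(-1)): offset=4, physical=[A,B,C,D,E], logical=[E,A,B,C,D]
After op 2 (rotate(+2)): offset=1, physical=[A,B,C,D,E], logical=[B,C,D,E,A]
After op 3 (swap(2, 0)): offset=1, physical=[A,D,C,B,E], logical=[D,C,B,E,A]
After op 4 (rotate(+1)): offset=2, physical=[A,D,C,B,E], logical=[C,B,E,A,D]
After op 5 (rotate(-3)): offset=4, physical=[A,D,C,B,E], logical=[E,A,D,C,B]
After op 6 (rotate(+1)): offset=0, physical=[A,D,C,B,E], logical=[A,D,C,B,E]
After op 7 (rotate(-1)): offset=4, physical=[A,D,C,B,E], logical=[E,A,D,C,B]
After op 8 (rotate(-2)): offset=2, physical=[A,D,C,B,E], logical=[C,B,E,A,D]
After op 9 (replace(0, 'l')): offset=2, physical=[A,D,l,B,E], logical=[l,B,E,A,D]
After op 10 (replace(4, 'l')): offset=2, physical=[A,l,l,B,E], logical=[l,B,E,A,l]

Answer: l,B,E,A,l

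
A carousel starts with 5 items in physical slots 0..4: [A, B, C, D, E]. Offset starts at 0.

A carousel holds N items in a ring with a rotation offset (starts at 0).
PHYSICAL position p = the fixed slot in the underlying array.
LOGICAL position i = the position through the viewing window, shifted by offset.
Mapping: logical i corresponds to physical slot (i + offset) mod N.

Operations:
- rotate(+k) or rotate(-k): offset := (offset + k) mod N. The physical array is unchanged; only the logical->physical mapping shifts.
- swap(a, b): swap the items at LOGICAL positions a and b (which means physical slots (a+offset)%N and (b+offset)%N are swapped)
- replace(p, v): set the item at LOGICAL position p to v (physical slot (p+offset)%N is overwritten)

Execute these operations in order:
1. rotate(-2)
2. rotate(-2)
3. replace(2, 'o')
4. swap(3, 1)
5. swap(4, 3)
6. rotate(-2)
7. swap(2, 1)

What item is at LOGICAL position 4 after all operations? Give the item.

Answer: o

Derivation:
After op 1 (rotate(-2)): offset=3, physical=[A,B,C,D,E], logical=[D,E,A,B,C]
After op 2 (rotate(-2)): offset=1, physical=[A,B,C,D,E], logical=[B,C,D,E,A]
After op 3 (replace(2, 'o')): offset=1, physical=[A,B,C,o,E], logical=[B,C,o,E,A]
After op 4 (swap(3, 1)): offset=1, physical=[A,B,E,o,C], logical=[B,E,o,C,A]
After op 5 (swap(4, 3)): offset=1, physical=[C,B,E,o,A], logical=[B,E,o,A,C]
After op 6 (rotate(-2)): offset=4, physical=[C,B,E,o,A], logical=[A,C,B,E,o]
After op 7 (swap(2, 1)): offset=4, physical=[B,C,E,o,A], logical=[A,B,C,E,o]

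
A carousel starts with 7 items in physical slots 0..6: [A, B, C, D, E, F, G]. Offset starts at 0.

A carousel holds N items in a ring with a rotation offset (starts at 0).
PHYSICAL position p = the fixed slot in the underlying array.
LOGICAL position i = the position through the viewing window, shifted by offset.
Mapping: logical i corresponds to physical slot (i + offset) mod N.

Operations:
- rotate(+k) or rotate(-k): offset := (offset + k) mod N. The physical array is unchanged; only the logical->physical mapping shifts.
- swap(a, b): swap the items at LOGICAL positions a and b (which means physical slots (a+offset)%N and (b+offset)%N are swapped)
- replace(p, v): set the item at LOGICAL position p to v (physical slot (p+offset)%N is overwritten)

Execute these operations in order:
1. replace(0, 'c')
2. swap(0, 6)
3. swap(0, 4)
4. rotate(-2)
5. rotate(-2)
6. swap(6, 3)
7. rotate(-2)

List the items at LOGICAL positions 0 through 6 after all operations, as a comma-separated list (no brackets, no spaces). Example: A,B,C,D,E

Answer: B,c,D,G,F,C,E

Derivation:
After op 1 (replace(0, 'c')): offset=0, physical=[c,B,C,D,E,F,G], logical=[c,B,C,D,E,F,G]
After op 2 (swap(0, 6)): offset=0, physical=[G,B,C,D,E,F,c], logical=[G,B,C,D,E,F,c]
After op 3 (swap(0, 4)): offset=0, physical=[E,B,C,D,G,F,c], logical=[E,B,C,D,G,F,c]
After op 4 (rotate(-2)): offset=5, physical=[E,B,C,D,G,F,c], logical=[F,c,E,B,C,D,G]
After op 5 (rotate(-2)): offset=3, physical=[E,B,C,D,G,F,c], logical=[D,G,F,c,E,B,C]
After op 6 (swap(6, 3)): offset=3, physical=[E,B,c,D,G,F,C], logical=[D,G,F,C,E,B,c]
After op 7 (rotate(-2)): offset=1, physical=[E,B,c,D,G,F,C], logical=[B,c,D,G,F,C,E]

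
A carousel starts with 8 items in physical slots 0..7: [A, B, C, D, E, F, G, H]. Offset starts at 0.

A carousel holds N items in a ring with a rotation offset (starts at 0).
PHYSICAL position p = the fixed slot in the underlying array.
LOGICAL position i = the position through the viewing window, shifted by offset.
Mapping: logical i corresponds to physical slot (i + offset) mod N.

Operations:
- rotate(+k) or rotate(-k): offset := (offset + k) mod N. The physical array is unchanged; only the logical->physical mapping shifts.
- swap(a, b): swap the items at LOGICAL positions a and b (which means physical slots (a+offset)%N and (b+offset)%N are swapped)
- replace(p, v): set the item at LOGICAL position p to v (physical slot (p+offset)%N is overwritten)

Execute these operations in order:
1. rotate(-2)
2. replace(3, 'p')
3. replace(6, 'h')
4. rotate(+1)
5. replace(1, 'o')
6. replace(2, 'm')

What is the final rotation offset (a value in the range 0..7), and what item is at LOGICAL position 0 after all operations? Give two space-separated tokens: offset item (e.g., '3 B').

After op 1 (rotate(-2)): offset=6, physical=[A,B,C,D,E,F,G,H], logical=[G,H,A,B,C,D,E,F]
After op 2 (replace(3, 'p')): offset=6, physical=[A,p,C,D,E,F,G,H], logical=[G,H,A,p,C,D,E,F]
After op 3 (replace(6, 'h')): offset=6, physical=[A,p,C,D,h,F,G,H], logical=[G,H,A,p,C,D,h,F]
After op 4 (rotate(+1)): offset=7, physical=[A,p,C,D,h,F,G,H], logical=[H,A,p,C,D,h,F,G]
After op 5 (replace(1, 'o')): offset=7, physical=[o,p,C,D,h,F,G,H], logical=[H,o,p,C,D,h,F,G]
After op 6 (replace(2, 'm')): offset=7, physical=[o,m,C,D,h,F,G,H], logical=[H,o,m,C,D,h,F,G]

Answer: 7 H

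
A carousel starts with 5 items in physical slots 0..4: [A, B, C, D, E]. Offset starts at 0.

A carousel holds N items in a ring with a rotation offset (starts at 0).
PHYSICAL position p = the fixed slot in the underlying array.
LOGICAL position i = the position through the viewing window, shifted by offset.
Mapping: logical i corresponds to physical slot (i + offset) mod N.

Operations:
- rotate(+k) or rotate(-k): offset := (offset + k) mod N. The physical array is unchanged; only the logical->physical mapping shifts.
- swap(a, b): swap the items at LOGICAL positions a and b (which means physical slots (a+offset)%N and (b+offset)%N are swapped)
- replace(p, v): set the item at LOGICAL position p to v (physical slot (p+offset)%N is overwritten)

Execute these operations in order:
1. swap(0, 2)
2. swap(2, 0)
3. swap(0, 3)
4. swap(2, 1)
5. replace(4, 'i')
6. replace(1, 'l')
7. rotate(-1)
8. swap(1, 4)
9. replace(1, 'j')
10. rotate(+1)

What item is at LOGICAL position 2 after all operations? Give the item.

Answer: B

Derivation:
After op 1 (swap(0, 2)): offset=0, physical=[C,B,A,D,E], logical=[C,B,A,D,E]
After op 2 (swap(2, 0)): offset=0, physical=[A,B,C,D,E], logical=[A,B,C,D,E]
After op 3 (swap(0, 3)): offset=0, physical=[D,B,C,A,E], logical=[D,B,C,A,E]
After op 4 (swap(2, 1)): offset=0, physical=[D,C,B,A,E], logical=[D,C,B,A,E]
After op 5 (replace(4, 'i')): offset=0, physical=[D,C,B,A,i], logical=[D,C,B,A,i]
After op 6 (replace(1, 'l')): offset=0, physical=[D,l,B,A,i], logical=[D,l,B,A,i]
After op 7 (rotate(-1)): offset=4, physical=[D,l,B,A,i], logical=[i,D,l,B,A]
After op 8 (swap(1, 4)): offset=4, physical=[A,l,B,D,i], logical=[i,A,l,B,D]
After op 9 (replace(1, 'j')): offset=4, physical=[j,l,B,D,i], logical=[i,j,l,B,D]
After op 10 (rotate(+1)): offset=0, physical=[j,l,B,D,i], logical=[j,l,B,D,i]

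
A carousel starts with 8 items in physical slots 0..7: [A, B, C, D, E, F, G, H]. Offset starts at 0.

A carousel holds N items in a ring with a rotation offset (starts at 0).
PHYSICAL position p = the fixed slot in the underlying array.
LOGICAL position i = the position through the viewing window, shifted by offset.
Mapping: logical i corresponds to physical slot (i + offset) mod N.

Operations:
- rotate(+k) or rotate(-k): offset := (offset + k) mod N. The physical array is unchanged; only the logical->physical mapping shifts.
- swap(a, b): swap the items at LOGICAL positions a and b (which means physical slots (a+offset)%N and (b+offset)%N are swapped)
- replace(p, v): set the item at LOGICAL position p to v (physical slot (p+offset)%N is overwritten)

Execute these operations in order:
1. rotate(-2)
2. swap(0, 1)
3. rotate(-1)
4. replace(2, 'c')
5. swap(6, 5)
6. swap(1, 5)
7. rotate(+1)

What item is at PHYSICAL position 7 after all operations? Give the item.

After op 1 (rotate(-2)): offset=6, physical=[A,B,C,D,E,F,G,H], logical=[G,H,A,B,C,D,E,F]
After op 2 (swap(0, 1)): offset=6, physical=[A,B,C,D,E,F,H,G], logical=[H,G,A,B,C,D,E,F]
After op 3 (rotate(-1)): offset=5, physical=[A,B,C,D,E,F,H,G], logical=[F,H,G,A,B,C,D,E]
After op 4 (replace(2, 'c')): offset=5, physical=[A,B,C,D,E,F,H,c], logical=[F,H,c,A,B,C,D,E]
After op 5 (swap(6, 5)): offset=5, physical=[A,B,D,C,E,F,H,c], logical=[F,H,c,A,B,D,C,E]
After op 6 (swap(1, 5)): offset=5, physical=[A,B,H,C,E,F,D,c], logical=[F,D,c,A,B,H,C,E]
After op 7 (rotate(+1)): offset=6, physical=[A,B,H,C,E,F,D,c], logical=[D,c,A,B,H,C,E,F]

Answer: c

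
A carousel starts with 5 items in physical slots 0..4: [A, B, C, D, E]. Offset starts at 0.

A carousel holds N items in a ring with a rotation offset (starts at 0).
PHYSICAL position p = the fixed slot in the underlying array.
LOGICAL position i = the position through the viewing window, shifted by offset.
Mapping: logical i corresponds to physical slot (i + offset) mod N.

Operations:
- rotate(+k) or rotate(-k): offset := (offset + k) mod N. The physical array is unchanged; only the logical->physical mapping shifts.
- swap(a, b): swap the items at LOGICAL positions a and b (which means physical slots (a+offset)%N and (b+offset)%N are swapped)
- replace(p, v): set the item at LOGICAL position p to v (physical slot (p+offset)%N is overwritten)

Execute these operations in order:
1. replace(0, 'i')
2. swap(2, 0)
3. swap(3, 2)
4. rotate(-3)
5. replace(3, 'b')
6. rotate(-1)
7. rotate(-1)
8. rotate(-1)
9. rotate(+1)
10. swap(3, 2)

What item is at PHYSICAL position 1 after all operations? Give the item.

After op 1 (replace(0, 'i')): offset=0, physical=[i,B,C,D,E], logical=[i,B,C,D,E]
After op 2 (swap(2, 0)): offset=0, physical=[C,B,i,D,E], logical=[C,B,i,D,E]
After op 3 (swap(3, 2)): offset=0, physical=[C,B,D,i,E], logical=[C,B,D,i,E]
After op 4 (rotate(-3)): offset=2, physical=[C,B,D,i,E], logical=[D,i,E,C,B]
After op 5 (replace(3, 'b')): offset=2, physical=[b,B,D,i,E], logical=[D,i,E,b,B]
After op 6 (rotate(-1)): offset=1, physical=[b,B,D,i,E], logical=[B,D,i,E,b]
After op 7 (rotate(-1)): offset=0, physical=[b,B,D,i,E], logical=[b,B,D,i,E]
After op 8 (rotate(-1)): offset=4, physical=[b,B,D,i,E], logical=[E,b,B,D,i]
After op 9 (rotate(+1)): offset=0, physical=[b,B,D,i,E], logical=[b,B,D,i,E]
After op 10 (swap(3, 2)): offset=0, physical=[b,B,i,D,E], logical=[b,B,i,D,E]

Answer: B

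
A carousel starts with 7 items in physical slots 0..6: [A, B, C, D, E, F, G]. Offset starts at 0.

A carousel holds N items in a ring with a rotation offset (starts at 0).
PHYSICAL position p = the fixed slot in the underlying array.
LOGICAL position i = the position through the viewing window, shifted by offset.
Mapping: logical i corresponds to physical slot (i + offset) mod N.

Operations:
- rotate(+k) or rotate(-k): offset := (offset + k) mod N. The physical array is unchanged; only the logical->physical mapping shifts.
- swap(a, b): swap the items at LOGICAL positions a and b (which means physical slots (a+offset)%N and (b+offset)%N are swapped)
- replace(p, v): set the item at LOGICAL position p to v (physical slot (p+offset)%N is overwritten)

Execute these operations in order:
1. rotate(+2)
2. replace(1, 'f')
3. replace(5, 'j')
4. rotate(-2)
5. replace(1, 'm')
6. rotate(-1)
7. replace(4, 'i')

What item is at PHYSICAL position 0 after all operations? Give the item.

Answer: j

Derivation:
After op 1 (rotate(+2)): offset=2, physical=[A,B,C,D,E,F,G], logical=[C,D,E,F,G,A,B]
After op 2 (replace(1, 'f')): offset=2, physical=[A,B,C,f,E,F,G], logical=[C,f,E,F,G,A,B]
After op 3 (replace(5, 'j')): offset=2, physical=[j,B,C,f,E,F,G], logical=[C,f,E,F,G,j,B]
After op 4 (rotate(-2)): offset=0, physical=[j,B,C,f,E,F,G], logical=[j,B,C,f,E,F,G]
After op 5 (replace(1, 'm')): offset=0, physical=[j,m,C,f,E,F,G], logical=[j,m,C,f,E,F,G]
After op 6 (rotate(-1)): offset=6, physical=[j,m,C,f,E,F,G], logical=[G,j,m,C,f,E,F]
After op 7 (replace(4, 'i')): offset=6, physical=[j,m,C,i,E,F,G], logical=[G,j,m,C,i,E,F]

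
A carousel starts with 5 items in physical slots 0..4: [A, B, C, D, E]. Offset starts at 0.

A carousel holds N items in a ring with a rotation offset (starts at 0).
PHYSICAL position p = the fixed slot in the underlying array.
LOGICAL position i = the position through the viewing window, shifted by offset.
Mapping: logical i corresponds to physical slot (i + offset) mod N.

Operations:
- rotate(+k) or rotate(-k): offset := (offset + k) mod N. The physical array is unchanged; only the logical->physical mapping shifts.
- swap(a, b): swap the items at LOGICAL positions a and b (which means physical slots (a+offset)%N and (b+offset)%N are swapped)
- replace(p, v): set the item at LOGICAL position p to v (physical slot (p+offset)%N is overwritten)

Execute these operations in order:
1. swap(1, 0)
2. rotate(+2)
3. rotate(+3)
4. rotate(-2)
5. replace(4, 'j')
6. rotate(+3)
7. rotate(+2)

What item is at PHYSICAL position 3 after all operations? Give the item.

After op 1 (swap(1, 0)): offset=0, physical=[B,A,C,D,E], logical=[B,A,C,D,E]
After op 2 (rotate(+2)): offset=2, physical=[B,A,C,D,E], logical=[C,D,E,B,A]
After op 3 (rotate(+3)): offset=0, physical=[B,A,C,D,E], logical=[B,A,C,D,E]
After op 4 (rotate(-2)): offset=3, physical=[B,A,C,D,E], logical=[D,E,B,A,C]
After op 5 (replace(4, 'j')): offset=3, physical=[B,A,j,D,E], logical=[D,E,B,A,j]
After op 6 (rotate(+3)): offset=1, physical=[B,A,j,D,E], logical=[A,j,D,E,B]
After op 7 (rotate(+2)): offset=3, physical=[B,A,j,D,E], logical=[D,E,B,A,j]

Answer: D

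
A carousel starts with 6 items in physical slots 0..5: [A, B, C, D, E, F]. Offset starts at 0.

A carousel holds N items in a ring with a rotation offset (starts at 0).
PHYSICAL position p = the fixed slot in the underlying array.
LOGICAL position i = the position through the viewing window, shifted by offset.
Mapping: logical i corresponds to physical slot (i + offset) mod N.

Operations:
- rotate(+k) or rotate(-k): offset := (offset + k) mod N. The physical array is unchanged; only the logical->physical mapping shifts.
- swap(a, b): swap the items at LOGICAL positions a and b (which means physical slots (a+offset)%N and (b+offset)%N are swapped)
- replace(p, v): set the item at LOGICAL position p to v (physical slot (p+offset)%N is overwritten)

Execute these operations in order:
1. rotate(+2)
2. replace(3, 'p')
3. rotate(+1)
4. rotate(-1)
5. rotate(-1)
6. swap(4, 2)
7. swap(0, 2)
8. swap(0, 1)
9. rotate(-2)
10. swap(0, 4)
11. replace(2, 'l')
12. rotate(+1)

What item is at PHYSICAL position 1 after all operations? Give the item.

Answer: l

Derivation:
After op 1 (rotate(+2)): offset=2, physical=[A,B,C,D,E,F], logical=[C,D,E,F,A,B]
After op 2 (replace(3, 'p')): offset=2, physical=[A,B,C,D,E,p], logical=[C,D,E,p,A,B]
After op 3 (rotate(+1)): offset=3, physical=[A,B,C,D,E,p], logical=[D,E,p,A,B,C]
After op 4 (rotate(-1)): offset=2, physical=[A,B,C,D,E,p], logical=[C,D,E,p,A,B]
After op 5 (rotate(-1)): offset=1, physical=[A,B,C,D,E,p], logical=[B,C,D,E,p,A]
After op 6 (swap(4, 2)): offset=1, physical=[A,B,C,p,E,D], logical=[B,C,p,E,D,A]
After op 7 (swap(0, 2)): offset=1, physical=[A,p,C,B,E,D], logical=[p,C,B,E,D,A]
After op 8 (swap(0, 1)): offset=1, physical=[A,C,p,B,E,D], logical=[C,p,B,E,D,A]
After op 9 (rotate(-2)): offset=5, physical=[A,C,p,B,E,D], logical=[D,A,C,p,B,E]
After op 10 (swap(0, 4)): offset=5, physical=[A,C,p,D,E,B], logical=[B,A,C,p,D,E]
After op 11 (replace(2, 'l')): offset=5, physical=[A,l,p,D,E,B], logical=[B,A,l,p,D,E]
After op 12 (rotate(+1)): offset=0, physical=[A,l,p,D,E,B], logical=[A,l,p,D,E,B]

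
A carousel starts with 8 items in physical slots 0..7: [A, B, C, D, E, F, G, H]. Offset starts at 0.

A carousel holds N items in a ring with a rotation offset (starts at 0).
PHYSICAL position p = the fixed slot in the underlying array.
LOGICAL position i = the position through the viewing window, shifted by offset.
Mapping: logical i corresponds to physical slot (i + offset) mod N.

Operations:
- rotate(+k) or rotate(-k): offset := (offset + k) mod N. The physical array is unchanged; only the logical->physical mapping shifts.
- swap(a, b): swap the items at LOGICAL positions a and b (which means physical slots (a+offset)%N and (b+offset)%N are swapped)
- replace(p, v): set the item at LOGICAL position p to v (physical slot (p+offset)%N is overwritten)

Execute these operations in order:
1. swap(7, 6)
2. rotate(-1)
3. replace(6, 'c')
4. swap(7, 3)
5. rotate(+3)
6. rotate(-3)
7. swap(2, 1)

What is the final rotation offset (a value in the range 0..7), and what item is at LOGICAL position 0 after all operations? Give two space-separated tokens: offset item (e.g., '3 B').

After op 1 (swap(7, 6)): offset=0, physical=[A,B,C,D,E,F,H,G], logical=[A,B,C,D,E,F,H,G]
After op 2 (rotate(-1)): offset=7, physical=[A,B,C,D,E,F,H,G], logical=[G,A,B,C,D,E,F,H]
After op 3 (replace(6, 'c')): offset=7, physical=[A,B,C,D,E,c,H,G], logical=[G,A,B,C,D,E,c,H]
After op 4 (swap(7, 3)): offset=7, physical=[A,B,H,D,E,c,C,G], logical=[G,A,B,H,D,E,c,C]
After op 5 (rotate(+3)): offset=2, physical=[A,B,H,D,E,c,C,G], logical=[H,D,E,c,C,G,A,B]
After op 6 (rotate(-3)): offset=7, physical=[A,B,H,D,E,c,C,G], logical=[G,A,B,H,D,E,c,C]
After op 7 (swap(2, 1)): offset=7, physical=[B,A,H,D,E,c,C,G], logical=[G,B,A,H,D,E,c,C]

Answer: 7 G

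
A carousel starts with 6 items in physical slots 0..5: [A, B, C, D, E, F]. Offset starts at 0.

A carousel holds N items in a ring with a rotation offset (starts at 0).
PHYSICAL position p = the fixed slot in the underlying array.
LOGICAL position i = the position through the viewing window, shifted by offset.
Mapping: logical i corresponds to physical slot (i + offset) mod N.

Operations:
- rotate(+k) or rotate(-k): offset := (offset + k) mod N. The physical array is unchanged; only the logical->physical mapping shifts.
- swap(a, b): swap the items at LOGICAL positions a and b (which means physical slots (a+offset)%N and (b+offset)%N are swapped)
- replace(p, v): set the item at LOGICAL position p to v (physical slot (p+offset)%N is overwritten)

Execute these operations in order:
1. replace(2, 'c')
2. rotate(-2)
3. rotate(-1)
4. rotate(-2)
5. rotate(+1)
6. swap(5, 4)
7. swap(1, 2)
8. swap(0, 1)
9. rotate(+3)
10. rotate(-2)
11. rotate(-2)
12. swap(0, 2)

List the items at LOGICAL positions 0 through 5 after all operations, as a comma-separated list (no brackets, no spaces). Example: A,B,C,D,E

Answer: c,E,A,D,F,B

Derivation:
After op 1 (replace(2, 'c')): offset=0, physical=[A,B,c,D,E,F], logical=[A,B,c,D,E,F]
After op 2 (rotate(-2)): offset=4, physical=[A,B,c,D,E,F], logical=[E,F,A,B,c,D]
After op 3 (rotate(-1)): offset=3, physical=[A,B,c,D,E,F], logical=[D,E,F,A,B,c]
After op 4 (rotate(-2)): offset=1, physical=[A,B,c,D,E,F], logical=[B,c,D,E,F,A]
After op 5 (rotate(+1)): offset=2, physical=[A,B,c,D,E,F], logical=[c,D,E,F,A,B]
After op 6 (swap(5, 4)): offset=2, physical=[B,A,c,D,E,F], logical=[c,D,E,F,B,A]
After op 7 (swap(1, 2)): offset=2, physical=[B,A,c,E,D,F], logical=[c,E,D,F,B,A]
After op 8 (swap(0, 1)): offset=2, physical=[B,A,E,c,D,F], logical=[E,c,D,F,B,A]
After op 9 (rotate(+3)): offset=5, physical=[B,A,E,c,D,F], logical=[F,B,A,E,c,D]
After op 10 (rotate(-2)): offset=3, physical=[B,A,E,c,D,F], logical=[c,D,F,B,A,E]
After op 11 (rotate(-2)): offset=1, physical=[B,A,E,c,D,F], logical=[A,E,c,D,F,B]
After op 12 (swap(0, 2)): offset=1, physical=[B,c,E,A,D,F], logical=[c,E,A,D,F,B]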